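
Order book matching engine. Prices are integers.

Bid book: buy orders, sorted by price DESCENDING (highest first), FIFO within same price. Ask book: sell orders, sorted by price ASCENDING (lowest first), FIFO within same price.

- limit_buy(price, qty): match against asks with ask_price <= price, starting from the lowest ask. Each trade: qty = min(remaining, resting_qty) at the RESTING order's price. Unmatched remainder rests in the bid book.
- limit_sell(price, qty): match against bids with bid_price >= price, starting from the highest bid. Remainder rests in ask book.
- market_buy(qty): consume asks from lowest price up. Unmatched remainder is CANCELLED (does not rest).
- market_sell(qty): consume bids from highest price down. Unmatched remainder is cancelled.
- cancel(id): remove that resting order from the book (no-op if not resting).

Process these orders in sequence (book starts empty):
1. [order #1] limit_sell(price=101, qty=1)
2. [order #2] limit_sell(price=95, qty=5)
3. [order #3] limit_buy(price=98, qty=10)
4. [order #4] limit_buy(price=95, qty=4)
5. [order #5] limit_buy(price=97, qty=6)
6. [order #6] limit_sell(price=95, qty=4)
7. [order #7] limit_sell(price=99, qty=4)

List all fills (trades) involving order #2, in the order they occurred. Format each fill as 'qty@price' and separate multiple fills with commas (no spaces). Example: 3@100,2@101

Answer: 5@95

Derivation:
After op 1 [order #1] limit_sell(price=101, qty=1): fills=none; bids=[-] asks=[#1:1@101]
After op 2 [order #2] limit_sell(price=95, qty=5): fills=none; bids=[-] asks=[#2:5@95 #1:1@101]
After op 3 [order #3] limit_buy(price=98, qty=10): fills=#3x#2:5@95; bids=[#3:5@98] asks=[#1:1@101]
After op 4 [order #4] limit_buy(price=95, qty=4): fills=none; bids=[#3:5@98 #4:4@95] asks=[#1:1@101]
After op 5 [order #5] limit_buy(price=97, qty=6): fills=none; bids=[#3:5@98 #5:6@97 #4:4@95] asks=[#1:1@101]
After op 6 [order #6] limit_sell(price=95, qty=4): fills=#3x#6:4@98; bids=[#3:1@98 #5:6@97 #4:4@95] asks=[#1:1@101]
After op 7 [order #7] limit_sell(price=99, qty=4): fills=none; bids=[#3:1@98 #5:6@97 #4:4@95] asks=[#7:4@99 #1:1@101]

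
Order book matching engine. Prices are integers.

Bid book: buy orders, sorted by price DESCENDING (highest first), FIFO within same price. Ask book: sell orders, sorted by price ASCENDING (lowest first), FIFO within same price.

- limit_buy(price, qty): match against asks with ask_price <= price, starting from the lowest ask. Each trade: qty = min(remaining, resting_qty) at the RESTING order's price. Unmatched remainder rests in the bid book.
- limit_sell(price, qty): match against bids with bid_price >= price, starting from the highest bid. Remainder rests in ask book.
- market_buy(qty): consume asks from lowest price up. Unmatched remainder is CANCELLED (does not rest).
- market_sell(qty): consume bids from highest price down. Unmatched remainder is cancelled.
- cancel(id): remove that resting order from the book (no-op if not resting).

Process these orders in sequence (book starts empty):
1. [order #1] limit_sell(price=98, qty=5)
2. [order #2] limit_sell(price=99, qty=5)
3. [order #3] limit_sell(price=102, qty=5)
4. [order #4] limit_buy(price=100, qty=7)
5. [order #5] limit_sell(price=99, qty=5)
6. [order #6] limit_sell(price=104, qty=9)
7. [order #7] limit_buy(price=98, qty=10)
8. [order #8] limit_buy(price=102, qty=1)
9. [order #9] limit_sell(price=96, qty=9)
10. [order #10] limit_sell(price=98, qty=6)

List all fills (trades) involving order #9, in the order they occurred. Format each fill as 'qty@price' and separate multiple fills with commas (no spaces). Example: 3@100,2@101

Answer: 9@98

Derivation:
After op 1 [order #1] limit_sell(price=98, qty=5): fills=none; bids=[-] asks=[#1:5@98]
After op 2 [order #2] limit_sell(price=99, qty=5): fills=none; bids=[-] asks=[#1:5@98 #2:5@99]
After op 3 [order #3] limit_sell(price=102, qty=5): fills=none; bids=[-] asks=[#1:5@98 #2:5@99 #3:5@102]
After op 4 [order #4] limit_buy(price=100, qty=7): fills=#4x#1:5@98 #4x#2:2@99; bids=[-] asks=[#2:3@99 #3:5@102]
After op 5 [order #5] limit_sell(price=99, qty=5): fills=none; bids=[-] asks=[#2:3@99 #5:5@99 #3:5@102]
After op 6 [order #6] limit_sell(price=104, qty=9): fills=none; bids=[-] asks=[#2:3@99 #5:5@99 #3:5@102 #6:9@104]
After op 7 [order #7] limit_buy(price=98, qty=10): fills=none; bids=[#7:10@98] asks=[#2:3@99 #5:5@99 #3:5@102 #6:9@104]
After op 8 [order #8] limit_buy(price=102, qty=1): fills=#8x#2:1@99; bids=[#7:10@98] asks=[#2:2@99 #5:5@99 #3:5@102 #6:9@104]
After op 9 [order #9] limit_sell(price=96, qty=9): fills=#7x#9:9@98; bids=[#7:1@98] asks=[#2:2@99 #5:5@99 #3:5@102 #6:9@104]
After op 10 [order #10] limit_sell(price=98, qty=6): fills=#7x#10:1@98; bids=[-] asks=[#10:5@98 #2:2@99 #5:5@99 #3:5@102 #6:9@104]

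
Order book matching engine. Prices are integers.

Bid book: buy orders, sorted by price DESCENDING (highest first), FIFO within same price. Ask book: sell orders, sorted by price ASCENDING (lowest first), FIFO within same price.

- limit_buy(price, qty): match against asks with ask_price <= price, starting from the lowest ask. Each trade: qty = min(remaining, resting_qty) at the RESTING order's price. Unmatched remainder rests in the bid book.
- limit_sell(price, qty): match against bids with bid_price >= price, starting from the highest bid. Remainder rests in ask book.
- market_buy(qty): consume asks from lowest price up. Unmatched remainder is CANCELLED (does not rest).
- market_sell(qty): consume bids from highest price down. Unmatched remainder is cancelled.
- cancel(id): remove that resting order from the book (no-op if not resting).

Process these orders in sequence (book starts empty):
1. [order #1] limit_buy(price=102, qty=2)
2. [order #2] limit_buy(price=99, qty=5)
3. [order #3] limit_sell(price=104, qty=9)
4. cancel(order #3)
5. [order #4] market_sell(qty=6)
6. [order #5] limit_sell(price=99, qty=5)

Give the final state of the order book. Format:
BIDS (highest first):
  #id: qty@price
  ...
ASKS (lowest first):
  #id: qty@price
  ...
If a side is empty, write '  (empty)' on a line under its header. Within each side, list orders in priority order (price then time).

After op 1 [order #1] limit_buy(price=102, qty=2): fills=none; bids=[#1:2@102] asks=[-]
After op 2 [order #2] limit_buy(price=99, qty=5): fills=none; bids=[#1:2@102 #2:5@99] asks=[-]
After op 3 [order #3] limit_sell(price=104, qty=9): fills=none; bids=[#1:2@102 #2:5@99] asks=[#3:9@104]
After op 4 cancel(order #3): fills=none; bids=[#1:2@102 #2:5@99] asks=[-]
After op 5 [order #4] market_sell(qty=6): fills=#1x#4:2@102 #2x#4:4@99; bids=[#2:1@99] asks=[-]
After op 6 [order #5] limit_sell(price=99, qty=5): fills=#2x#5:1@99; bids=[-] asks=[#5:4@99]

Answer: BIDS (highest first):
  (empty)
ASKS (lowest first):
  #5: 4@99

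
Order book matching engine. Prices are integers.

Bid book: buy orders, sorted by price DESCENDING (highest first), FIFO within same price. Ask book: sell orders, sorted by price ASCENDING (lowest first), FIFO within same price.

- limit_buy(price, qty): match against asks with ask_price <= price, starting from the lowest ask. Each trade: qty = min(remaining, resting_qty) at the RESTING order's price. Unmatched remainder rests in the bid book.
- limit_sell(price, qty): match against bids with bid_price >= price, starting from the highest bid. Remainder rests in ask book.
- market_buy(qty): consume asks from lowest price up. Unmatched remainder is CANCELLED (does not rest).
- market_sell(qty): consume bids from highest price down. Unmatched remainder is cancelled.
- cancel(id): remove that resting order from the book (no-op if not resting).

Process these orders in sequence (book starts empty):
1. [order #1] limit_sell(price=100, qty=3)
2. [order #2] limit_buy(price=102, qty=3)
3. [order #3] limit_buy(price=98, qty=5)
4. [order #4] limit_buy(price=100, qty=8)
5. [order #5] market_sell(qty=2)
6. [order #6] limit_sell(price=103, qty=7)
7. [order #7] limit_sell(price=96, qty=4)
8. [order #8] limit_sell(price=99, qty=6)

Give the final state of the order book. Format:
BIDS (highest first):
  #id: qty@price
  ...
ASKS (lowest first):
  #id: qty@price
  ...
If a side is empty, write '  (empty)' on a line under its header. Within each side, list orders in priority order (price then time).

After op 1 [order #1] limit_sell(price=100, qty=3): fills=none; bids=[-] asks=[#1:3@100]
After op 2 [order #2] limit_buy(price=102, qty=3): fills=#2x#1:3@100; bids=[-] asks=[-]
After op 3 [order #3] limit_buy(price=98, qty=5): fills=none; bids=[#3:5@98] asks=[-]
After op 4 [order #4] limit_buy(price=100, qty=8): fills=none; bids=[#4:8@100 #3:5@98] asks=[-]
After op 5 [order #5] market_sell(qty=2): fills=#4x#5:2@100; bids=[#4:6@100 #3:5@98] asks=[-]
After op 6 [order #6] limit_sell(price=103, qty=7): fills=none; bids=[#4:6@100 #3:5@98] asks=[#6:7@103]
After op 7 [order #7] limit_sell(price=96, qty=4): fills=#4x#7:4@100; bids=[#4:2@100 #3:5@98] asks=[#6:7@103]
After op 8 [order #8] limit_sell(price=99, qty=6): fills=#4x#8:2@100; bids=[#3:5@98] asks=[#8:4@99 #6:7@103]

Answer: BIDS (highest first):
  #3: 5@98
ASKS (lowest first):
  #8: 4@99
  #6: 7@103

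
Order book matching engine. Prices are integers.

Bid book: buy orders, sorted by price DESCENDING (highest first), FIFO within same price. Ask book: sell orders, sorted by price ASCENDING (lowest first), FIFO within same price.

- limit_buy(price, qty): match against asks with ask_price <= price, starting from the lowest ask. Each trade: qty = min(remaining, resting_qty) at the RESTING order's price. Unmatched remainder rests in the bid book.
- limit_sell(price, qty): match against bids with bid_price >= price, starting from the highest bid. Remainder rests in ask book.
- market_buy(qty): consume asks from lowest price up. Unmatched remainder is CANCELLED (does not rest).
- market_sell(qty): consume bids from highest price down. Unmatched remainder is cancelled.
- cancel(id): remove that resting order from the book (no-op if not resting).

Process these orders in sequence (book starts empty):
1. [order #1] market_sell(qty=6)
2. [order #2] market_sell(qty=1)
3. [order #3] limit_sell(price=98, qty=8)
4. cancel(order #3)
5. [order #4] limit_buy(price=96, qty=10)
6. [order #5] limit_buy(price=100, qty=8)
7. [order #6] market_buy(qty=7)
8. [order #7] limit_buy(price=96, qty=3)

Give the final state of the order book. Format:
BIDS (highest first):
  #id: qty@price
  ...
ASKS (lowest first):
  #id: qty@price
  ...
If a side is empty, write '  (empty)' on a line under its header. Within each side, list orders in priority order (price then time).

Answer: BIDS (highest first):
  #5: 8@100
  #4: 10@96
  #7: 3@96
ASKS (lowest first):
  (empty)

Derivation:
After op 1 [order #1] market_sell(qty=6): fills=none; bids=[-] asks=[-]
After op 2 [order #2] market_sell(qty=1): fills=none; bids=[-] asks=[-]
After op 3 [order #3] limit_sell(price=98, qty=8): fills=none; bids=[-] asks=[#3:8@98]
After op 4 cancel(order #3): fills=none; bids=[-] asks=[-]
After op 5 [order #4] limit_buy(price=96, qty=10): fills=none; bids=[#4:10@96] asks=[-]
After op 6 [order #5] limit_buy(price=100, qty=8): fills=none; bids=[#5:8@100 #4:10@96] asks=[-]
After op 7 [order #6] market_buy(qty=7): fills=none; bids=[#5:8@100 #4:10@96] asks=[-]
After op 8 [order #7] limit_buy(price=96, qty=3): fills=none; bids=[#5:8@100 #4:10@96 #7:3@96] asks=[-]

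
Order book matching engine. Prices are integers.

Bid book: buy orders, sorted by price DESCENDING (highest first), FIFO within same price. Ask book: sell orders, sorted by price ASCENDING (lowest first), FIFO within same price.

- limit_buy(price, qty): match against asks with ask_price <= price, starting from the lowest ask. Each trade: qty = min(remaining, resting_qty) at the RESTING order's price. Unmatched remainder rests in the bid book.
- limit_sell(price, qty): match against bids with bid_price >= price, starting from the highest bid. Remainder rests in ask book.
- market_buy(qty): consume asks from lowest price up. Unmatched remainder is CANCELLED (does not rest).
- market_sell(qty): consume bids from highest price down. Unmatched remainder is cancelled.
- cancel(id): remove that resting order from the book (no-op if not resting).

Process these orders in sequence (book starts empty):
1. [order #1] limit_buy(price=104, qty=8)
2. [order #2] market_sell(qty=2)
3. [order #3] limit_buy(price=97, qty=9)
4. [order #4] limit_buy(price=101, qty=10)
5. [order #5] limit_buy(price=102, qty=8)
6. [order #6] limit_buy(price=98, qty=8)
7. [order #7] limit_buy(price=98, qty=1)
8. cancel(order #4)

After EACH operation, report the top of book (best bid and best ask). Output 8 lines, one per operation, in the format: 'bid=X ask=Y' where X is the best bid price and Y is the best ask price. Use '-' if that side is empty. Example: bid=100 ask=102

After op 1 [order #1] limit_buy(price=104, qty=8): fills=none; bids=[#1:8@104] asks=[-]
After op 2 [order #2] market_sell(qty=2): fills=#1x#2:2@104; bids=[#1:6@104] asks=[-]
After op 3 [order #3] limit_buy(price=97, qty=9): fills=none; bids=[#1:6@104 #3:9@97] asks=[-]
After op 4 [order #4] limit_buy(price=101, qty=10): fills=none; bids=[#1:6@104 #4:10@101 #3:9@97] asks=[-]
After op 5 [order #5] limit_buy(price=102, qty=8): fills=none; bids=[#1:6@104 #5:8@102 #4:10@101 #3:9@97] asks=[-]
After op 6 [order #6] limit_buy(price=98, qty=8): fills=none; bids=[#1:6@104 #5:8@102 #4:10@101 #6:8@98 #3:9@97] asks=[-]
After op 7 [order #7] limit_buy(price=98, qty=1): fills=none; bids=[#1:6@104 #5:8@102 #4:10@101 #6:8@98 #7:1@98 #3:9@97] asks=[-]
After op 8 cancel(order #4): fills=none; bids=[#1:6@104 #5:8@102 #6:8@98 #7:1@98 #3:9@97] asks=[-]

Answer: bid=104 ask=-
bid=104 ask=-
bid=104 ask=-
bid=104 ask=-
bid=104 ask=-
bid=104 ask=-
bid=104 ask=-
bid=104 ask=-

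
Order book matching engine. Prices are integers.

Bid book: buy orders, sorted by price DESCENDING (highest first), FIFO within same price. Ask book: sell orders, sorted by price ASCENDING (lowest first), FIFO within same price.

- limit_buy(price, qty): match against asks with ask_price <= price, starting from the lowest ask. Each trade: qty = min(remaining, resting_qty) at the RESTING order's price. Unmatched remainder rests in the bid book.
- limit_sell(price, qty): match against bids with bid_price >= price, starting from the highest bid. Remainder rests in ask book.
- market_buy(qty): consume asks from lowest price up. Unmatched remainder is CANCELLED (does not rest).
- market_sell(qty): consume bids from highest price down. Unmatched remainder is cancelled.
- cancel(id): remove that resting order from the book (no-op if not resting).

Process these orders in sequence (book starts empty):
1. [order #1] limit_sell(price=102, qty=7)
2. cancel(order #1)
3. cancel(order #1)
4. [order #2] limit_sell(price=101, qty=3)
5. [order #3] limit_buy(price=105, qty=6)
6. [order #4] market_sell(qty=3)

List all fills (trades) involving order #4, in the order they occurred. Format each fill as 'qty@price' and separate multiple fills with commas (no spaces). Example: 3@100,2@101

Answer: 3@105

Derivation:
After op 1 [order #1] limit_sell(price=102, qty=7): fills=none; bids=[-] asks=[#1:7@102]
After op 2 cancel(order #1): fills=none; bids=[-] asks=[-]
After op 3 cancel(order #1): fills=none; bids=[-] asks=[-]
After op 4 [order #2] limit_sell(price=101, qty=3): fills=none; bids=[-] asks=[#2:3@101]
After op 5 [order #3] limit_buy(price=105, qty=6): fills=#3x#2:3@101; bids=[#3:3@105] asks=[-]
After op 6 [order #4] market_sell(qty=3): fills=#3x#4:3@105; bids=[-] asks=[-]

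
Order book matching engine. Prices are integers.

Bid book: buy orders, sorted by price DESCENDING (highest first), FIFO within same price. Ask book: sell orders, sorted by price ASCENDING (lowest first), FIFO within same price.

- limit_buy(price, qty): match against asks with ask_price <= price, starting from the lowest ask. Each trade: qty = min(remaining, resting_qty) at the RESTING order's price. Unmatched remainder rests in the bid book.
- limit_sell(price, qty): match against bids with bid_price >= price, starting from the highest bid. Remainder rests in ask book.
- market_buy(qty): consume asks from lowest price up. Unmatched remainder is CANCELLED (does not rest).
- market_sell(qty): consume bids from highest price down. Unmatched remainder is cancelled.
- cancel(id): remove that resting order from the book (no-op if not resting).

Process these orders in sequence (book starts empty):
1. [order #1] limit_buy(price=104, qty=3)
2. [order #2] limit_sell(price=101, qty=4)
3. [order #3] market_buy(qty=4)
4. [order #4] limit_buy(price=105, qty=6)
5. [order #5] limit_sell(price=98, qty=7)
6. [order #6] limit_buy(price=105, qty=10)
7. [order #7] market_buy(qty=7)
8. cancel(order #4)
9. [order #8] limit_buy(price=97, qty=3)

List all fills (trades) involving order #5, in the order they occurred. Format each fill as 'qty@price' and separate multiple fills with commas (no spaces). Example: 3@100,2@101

After op 1 [order #1] limit_buy(price=104, qty=3): fills=none; bids=[#1:3@104] asks=[-]
After op 2 [order #2] limit_sell(price=101, qty=4): fills=#1x#2:3@104; bids=[-] asks=[#2:1@101]
After op 3 [order #3] market_buy(qty=4): fills=#3x#2:1@101; bids=[-] asks=[-]
After op 4 [order #4] limit_buy(price=105, qty=6): fills=none; bids=[#4:6@105] asks=[-]
After op 5 [order #5] limit_sell(price=98, qty=7): fills=#4x#5:6@105; bids=[-] asks=[#5:1@98]
After op 6 [order #6] limit_buy(price=105, qty=10): fills=#6x#5:1@98; bids=[#6:9@105] asks=[-]
After op 7 [order #7] market_buy(qty=7): fills=none; bids=[#6:9@105] asks=[-]
After op 8 cancel(order #4): fills=none; bids=[#6:9@105] asks=[-]
After op 9 [order #8] limit_buy(price=97, qty=3): fills=none; bids=[#6:9@105 #8:3@97] asks=[-]

Answer: 6@105,1@98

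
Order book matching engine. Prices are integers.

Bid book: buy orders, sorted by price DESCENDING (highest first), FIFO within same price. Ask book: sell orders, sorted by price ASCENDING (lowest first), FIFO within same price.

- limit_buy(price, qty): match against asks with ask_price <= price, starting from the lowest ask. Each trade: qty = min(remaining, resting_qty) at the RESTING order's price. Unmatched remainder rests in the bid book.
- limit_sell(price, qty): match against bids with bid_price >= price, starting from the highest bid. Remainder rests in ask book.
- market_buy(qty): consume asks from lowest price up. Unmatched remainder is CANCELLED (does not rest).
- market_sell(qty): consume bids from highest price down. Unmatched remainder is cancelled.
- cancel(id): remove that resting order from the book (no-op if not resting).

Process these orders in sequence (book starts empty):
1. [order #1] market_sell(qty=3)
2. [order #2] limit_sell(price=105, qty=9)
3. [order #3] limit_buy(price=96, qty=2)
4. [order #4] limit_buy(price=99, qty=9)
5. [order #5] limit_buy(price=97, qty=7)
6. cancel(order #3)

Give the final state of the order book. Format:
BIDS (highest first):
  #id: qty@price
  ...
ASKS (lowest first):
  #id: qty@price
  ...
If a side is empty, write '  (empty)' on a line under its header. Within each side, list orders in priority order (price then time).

Answer: BIDS (highest first):
  #4: 9@99
  #5: 7@97
ASKS (lowest first):
  #2: 9@105

Derivation:
After op 1 [order #1] market_sell(qty=3): fills=none; bids=[-] asks=[-]
After op 2 [order #2] limit_sell(price=105, qty=9): fills=none; bids=[-] asks=[#2:9@105]
After op 3 [order #3] limit_buy(price=96, qty=2): fills=none; bids=[#3:2@96] asks=[#2:9@105]
After op 4 [order #4] limit_buy(price=99, qty=9): fills=none; bids=[#4:9@99 #3:2@96] asks=[#2:9@105]
After op 5 [order #5] limit_buy(price=97, qty=7): fills=none; bids=[#4:9@99 #5:7@97 #3:2@96] asks=[#2:9@105]
After op 6 cancel(order #3): fills=none; bids=[#4:9@99 #5:7@97] asks=[#2:9@105]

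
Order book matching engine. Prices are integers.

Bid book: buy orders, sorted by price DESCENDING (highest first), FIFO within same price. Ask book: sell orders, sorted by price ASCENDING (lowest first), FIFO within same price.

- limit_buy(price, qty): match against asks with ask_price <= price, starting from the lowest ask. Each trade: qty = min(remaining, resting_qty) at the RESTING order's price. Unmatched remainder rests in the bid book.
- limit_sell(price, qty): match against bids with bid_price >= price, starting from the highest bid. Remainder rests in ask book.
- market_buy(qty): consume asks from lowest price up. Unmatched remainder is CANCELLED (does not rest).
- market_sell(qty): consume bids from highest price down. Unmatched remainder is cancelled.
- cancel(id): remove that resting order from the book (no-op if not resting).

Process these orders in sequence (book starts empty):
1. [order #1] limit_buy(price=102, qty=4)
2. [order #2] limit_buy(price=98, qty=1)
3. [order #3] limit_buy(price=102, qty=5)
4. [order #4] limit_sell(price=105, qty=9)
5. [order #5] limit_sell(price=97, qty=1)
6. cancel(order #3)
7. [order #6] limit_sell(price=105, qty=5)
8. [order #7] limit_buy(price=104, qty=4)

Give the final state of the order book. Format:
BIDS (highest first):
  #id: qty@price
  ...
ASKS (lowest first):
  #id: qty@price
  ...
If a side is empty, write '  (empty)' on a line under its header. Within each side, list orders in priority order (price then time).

After op 1 [order #1] limit_buy(price=102, qty=4): fills=none; bids=[#1:4@102] asks=[-]
After op 2 [order #2] limit_buy(price=98, qty=1): fills=none; bids=[#1:4@102 #2:1@98] asks=[-]
After op 3 [order #3] limit_buy(price=102, qty=5): fills=none; bids=[#1:4@102 #3:5@102 #2:1@98] asks=[-]
After op 4 [order #4] limit_sell(price=105, qty=9): fills=none; bids=[#1:4@102 #3:5@102 #2:1@98] asks=[#4:9@105]
After op 5 [order #5] limit_sell(price=97, qty=1): fills=#1x#5:1@102; bids=[#1:3@102 #3:5@102 #2:1@98] asks=[#4:9@105]
After op 6 cancel(order #3): fills=none; bids=[#1:3@102 #2:1@98] asks=[#4:9@105]
After op 7 [order #6] limit_sell(price=105, qty=5): fills=none; bids=[#1:3@102 #2:1@98] asks=[#4:9@105 #6:5@105]
After op 8 [order #7] limit_buy(price=104, qty=4): fills=none; bids=[#7:4@104 #1:3@102 #2:1@98] asks=[#4:9@105 #6:5@105]

Answer: BIDS (highest first):
  #7: 4@104
  #1: 3@102
  #2: 1@98
ASKS (lowest first):
  #4: 9@105
  #6: 5@105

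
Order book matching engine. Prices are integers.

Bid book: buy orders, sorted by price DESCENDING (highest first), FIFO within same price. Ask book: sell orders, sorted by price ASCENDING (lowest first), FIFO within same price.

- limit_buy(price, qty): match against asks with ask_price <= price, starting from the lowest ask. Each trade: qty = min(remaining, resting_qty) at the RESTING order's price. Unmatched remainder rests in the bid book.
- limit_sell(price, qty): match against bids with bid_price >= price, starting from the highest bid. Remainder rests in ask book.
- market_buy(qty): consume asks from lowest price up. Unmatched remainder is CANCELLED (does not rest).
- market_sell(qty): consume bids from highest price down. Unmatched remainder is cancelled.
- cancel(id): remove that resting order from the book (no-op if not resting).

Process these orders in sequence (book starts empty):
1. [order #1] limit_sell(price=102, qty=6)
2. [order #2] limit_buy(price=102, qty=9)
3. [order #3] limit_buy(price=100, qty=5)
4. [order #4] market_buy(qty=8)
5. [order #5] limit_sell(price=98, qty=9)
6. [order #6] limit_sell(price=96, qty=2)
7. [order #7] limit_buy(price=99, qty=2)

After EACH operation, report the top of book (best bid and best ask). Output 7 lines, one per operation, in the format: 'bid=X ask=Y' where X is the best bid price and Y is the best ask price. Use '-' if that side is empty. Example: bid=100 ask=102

Answer: bid=- ask=102
bid=102 ask=-
bid=102 ask=-
bid=102 ask=-
bid=- ask=98
bid=- ask=96
bid=- ask=98

Derivation:
After op 1 [order #1] limit_sell(price=102, qty=6): fills=none; bids=[-] asks=[#1:6@102]
After op 2 [order #2] limit_buy(price=102, qty=9): fills=#2x#1:6@102; bids=[#2:3@102] asks=[-]
After op 3 [order #3] limit_buy(price=100, qty=5): fills=none; bids=[#2:3@102 #3:5@100] asks=[-]
After op 4 [order #4] market_buy(qty=8): fills=none; bids=[#2:3@102 #3:5@100] asks=[-]
After op 5 [order #5] limit_sell(price=98, qty=9): fills=#2x#5:3@102 #3x#5:5@100; bids=[-] asks=[#5:1@98]
After op 6 [order #6] limit_sell(price=96, qty=2): fills=none; bids=[-] asks=[#6:2@96 #5:1@98]
After op 7 [order #7] limit_buy(price=99, qty=2): fills=#7x#6:2@96; bids=[-] asks=[#5:1@98]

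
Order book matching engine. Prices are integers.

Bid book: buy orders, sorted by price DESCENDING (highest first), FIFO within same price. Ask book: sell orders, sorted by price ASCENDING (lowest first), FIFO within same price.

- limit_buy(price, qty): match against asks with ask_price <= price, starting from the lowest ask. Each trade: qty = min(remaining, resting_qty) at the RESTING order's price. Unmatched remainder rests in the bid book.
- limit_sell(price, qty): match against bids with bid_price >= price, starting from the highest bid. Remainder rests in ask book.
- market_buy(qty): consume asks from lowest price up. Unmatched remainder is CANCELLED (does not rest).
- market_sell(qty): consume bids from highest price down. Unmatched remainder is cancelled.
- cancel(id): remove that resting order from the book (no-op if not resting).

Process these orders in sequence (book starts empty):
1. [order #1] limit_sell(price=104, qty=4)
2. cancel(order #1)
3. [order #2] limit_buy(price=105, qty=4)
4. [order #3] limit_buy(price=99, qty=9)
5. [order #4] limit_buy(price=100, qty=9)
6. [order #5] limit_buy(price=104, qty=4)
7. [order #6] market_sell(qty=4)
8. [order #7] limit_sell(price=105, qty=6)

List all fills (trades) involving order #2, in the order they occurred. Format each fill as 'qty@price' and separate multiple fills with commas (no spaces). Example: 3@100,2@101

After op 1 [order #1] limit_sell(price=104, qty=4): fills=none; bids=[-] asks=[#1:4@104]
After op 2 cancel(order #1): fills=none; bids=[-] asks=[-]
After op 3 [order #2] limit_buy(price=105, qty=4): fills=none; bids=[#2:4@105] asks=[-]
After op 4 [order #3] limit_buy(price=99, qty=9): fills=none; bids=[#2:4@105 #3:9@99] asks=[-]
After op 5 [order #4] limit_buy(price=100, qty=9): fills=none; bids=[#2:4@105 #4:9@100 #3:9@99] asks=[-]
After op 6 [order #5] limit_buy(price=104, qty=4): fills=none; bids=[#2:4@105 #5:4@104 #4:9@100 #3:9@99] asks=[-]
After op 7 [order #6] market_sell(qty=4): fills=#2x#6:4@105; bids=[#5:4@104 #4:9@100 #3:9@99] asks=[-]
After op 8 [order #7] limit_sell(price=105, qty=6): fills=none; bids=[#5:4@104 #4:9@100 #3:9@99] asks=[#7:6@105]

Answer: 4@105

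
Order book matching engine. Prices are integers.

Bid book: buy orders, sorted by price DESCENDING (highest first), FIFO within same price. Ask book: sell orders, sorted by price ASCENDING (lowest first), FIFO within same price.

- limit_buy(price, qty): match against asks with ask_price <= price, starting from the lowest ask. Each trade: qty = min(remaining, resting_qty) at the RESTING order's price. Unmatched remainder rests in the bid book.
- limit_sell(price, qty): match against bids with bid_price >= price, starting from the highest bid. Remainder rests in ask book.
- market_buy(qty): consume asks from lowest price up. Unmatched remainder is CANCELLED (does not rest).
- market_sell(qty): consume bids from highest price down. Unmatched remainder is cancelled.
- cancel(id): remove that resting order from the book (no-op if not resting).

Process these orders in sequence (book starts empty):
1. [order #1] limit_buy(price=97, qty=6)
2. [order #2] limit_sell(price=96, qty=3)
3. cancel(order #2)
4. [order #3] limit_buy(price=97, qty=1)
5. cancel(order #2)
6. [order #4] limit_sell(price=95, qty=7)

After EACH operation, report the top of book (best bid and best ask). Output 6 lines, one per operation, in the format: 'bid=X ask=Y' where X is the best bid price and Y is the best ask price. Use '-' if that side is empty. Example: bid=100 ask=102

After op 1 [order #1] limit_buy(price=97, qty=6): fills=none; bids=[#1:6@97] asks=[-]
After op 2 [order #2] limit_sell(price=96, qty=3): fills=#1x#2:3@97; bids=[#1:3@97] asks=[-]
After op 3 cancel(order #2): fills=none; bids=[#1:3@97] asks=[-]
After op 4 [order #3] limit_buy(price=97, qty=1): fills=none; bids=[#1:3@97 #3:1@97] asks=[-]
After op 5 cancel(order #2): fills=none; bids=[#1:3@97 #3:1@97] asks=[-]
After op 6 [order #4] limit_sell(price=95, qty=7): fills=#1x#4:3@97 #3x#4:1@97; bids=[-] asks=[#4:3@95]

Answer: bid=97 ask=-
bid=97 ask=-
bid=97 ask=-
bid=97 ask=-
bid=97 ask=-
bid=- ask=95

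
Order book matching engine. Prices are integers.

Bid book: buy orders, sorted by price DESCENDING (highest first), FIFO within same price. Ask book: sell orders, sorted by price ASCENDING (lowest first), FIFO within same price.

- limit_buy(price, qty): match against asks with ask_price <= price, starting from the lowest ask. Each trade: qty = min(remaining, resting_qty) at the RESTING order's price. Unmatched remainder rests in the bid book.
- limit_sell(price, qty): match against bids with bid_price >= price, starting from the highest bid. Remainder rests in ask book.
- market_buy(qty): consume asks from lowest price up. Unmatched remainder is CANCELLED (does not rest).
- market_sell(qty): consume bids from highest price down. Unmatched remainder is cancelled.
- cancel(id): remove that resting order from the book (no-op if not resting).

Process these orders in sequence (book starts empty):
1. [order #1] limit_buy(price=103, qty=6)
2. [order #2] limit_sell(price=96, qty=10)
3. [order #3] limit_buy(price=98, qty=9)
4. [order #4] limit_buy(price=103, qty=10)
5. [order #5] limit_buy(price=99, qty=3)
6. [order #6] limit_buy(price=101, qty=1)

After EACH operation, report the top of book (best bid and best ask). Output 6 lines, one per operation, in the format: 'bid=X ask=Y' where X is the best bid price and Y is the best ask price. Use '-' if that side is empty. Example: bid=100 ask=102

Answer: bid=103 ask=-
bid=- ask=96
bid=98 ask=-
bid=103 ask=-
bid=103 ask=-
bid=103 ask=-

Derivation:
After op 1 [order #1] limit_buy(price=103, qty=6): fills=none; bids=[#1:6@103] asks=[-]
After op 2 [order #2] limit_sell(price=96, qty=10): fills=#1x#2:6@103; bids=[-] asks=[#2:4@96]
After op 3 [order #3] limit_buy(price=98, qty=9): fills=#3x#2:4@96; bids=[#3:5@98] asks=[-]
After op 4 [order #4] limit_buy(price=103, qty=10): fills=none; bids=[#4:10@103 #3:5@98] asks=[-]
After op 5 [order #5] limit_buy(price=99, qty=3): fills=none; bids=[#4:10@103 #5:3@99 #3:5@98] asks=[-]
After op 6 [order #6] limit_buy(price=101, qty=1): fills=none; bids=[#4:10@103 #6:1@101 #5:3@99 #3:5@98] asks=[-]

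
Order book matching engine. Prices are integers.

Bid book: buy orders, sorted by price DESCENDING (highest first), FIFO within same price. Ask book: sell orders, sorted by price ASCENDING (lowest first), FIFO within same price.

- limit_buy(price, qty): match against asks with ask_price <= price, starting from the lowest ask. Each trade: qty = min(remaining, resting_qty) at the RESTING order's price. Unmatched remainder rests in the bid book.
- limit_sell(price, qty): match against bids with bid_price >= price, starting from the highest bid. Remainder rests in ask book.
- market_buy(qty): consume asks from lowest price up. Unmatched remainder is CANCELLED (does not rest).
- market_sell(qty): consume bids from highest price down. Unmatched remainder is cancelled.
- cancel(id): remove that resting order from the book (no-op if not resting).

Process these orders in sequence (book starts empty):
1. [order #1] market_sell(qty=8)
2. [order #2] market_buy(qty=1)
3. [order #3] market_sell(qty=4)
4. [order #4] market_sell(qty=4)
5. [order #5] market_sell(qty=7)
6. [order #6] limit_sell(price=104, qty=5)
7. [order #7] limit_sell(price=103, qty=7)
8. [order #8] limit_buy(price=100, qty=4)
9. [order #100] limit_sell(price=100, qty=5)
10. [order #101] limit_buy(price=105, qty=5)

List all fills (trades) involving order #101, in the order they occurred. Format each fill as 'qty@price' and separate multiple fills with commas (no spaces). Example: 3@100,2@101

After op 1 [order #1] market_sell(qty=8): fills=none; bids=[-] asks=[-]
After op 2 [order #2] market_buy(qty=1): fills=none; bids=[-] asks=[-]
After op 3 [order #3] market_sell(qty=4): fills=none; bids=[-] asks=[-]
After op 4 [order #4] market_sell(qty=4): fills=none; bids=[-] asks=[-]
After op 5 [order #5] market_sell(qty=7): fills=none; bids=[-] asks=[-]
After op 6 [order #6] limit_sell(price=104, qty=5): fills=none; bids=[-] asks=[#6:5@104]
After op 7 [order #7] limit_sell(price=103, qty=7): fills=none; bids=[-] asks=[#7:7@103 #6:5@104]
After op 8 [order #8] limit_buy(price=100, qty=4): fills=none; bids=[#8:4@100] asks=[#7:7@103 #6:5@104]
After op 9 [order #100] limit_sell(price=100, qty=5): fills=#8x#100:4@100; bids=[-] asks=[#100:1@100 #7:7@103 #6:5@104]
After op 10 [order #101] limit_buy(price=105, qty=5): fills=#101x#100:1@100 #101x#7:4@103; bids=[-] asks=[#7:3@103 #6:5@104]

Answer: 1@100,4@103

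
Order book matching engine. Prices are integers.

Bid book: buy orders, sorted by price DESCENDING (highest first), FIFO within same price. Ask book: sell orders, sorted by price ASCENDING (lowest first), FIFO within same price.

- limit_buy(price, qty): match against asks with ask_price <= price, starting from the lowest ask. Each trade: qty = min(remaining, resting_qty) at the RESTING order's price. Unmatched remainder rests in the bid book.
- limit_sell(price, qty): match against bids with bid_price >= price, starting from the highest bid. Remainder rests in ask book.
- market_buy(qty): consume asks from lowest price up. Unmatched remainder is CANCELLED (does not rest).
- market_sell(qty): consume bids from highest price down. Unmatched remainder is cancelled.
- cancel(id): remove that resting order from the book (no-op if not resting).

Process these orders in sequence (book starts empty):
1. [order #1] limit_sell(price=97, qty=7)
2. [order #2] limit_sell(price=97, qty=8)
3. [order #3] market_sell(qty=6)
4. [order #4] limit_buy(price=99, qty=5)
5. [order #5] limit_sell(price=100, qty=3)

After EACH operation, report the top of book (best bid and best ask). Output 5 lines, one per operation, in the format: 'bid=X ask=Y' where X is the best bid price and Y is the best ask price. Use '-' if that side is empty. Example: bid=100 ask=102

After op 1 [order #1] limit_sell(price=97, qty=7): fills=none; bids=[-] asks=[#1:7@97]
After op 2 [order #2] limit_sell(price=97, qty=8): fills=none; bids=[-] asks=[#1:7@97 #2:8@97]
After op 3 [order #3] market_sell(qty=6): fills=none; bids=[-] asks=[#1:7@97 #2:8@97]
After op 4 [order #4] limit_buy(price=99, qty=5): fills=#4x#1:5@97; bids=[-] asks=[#1:2@97 #2:8@97]
After op 5 [order #5] limit_sell(price=100, qty=3): fills=none; bids=[-] asks=[#1:2@97 #2:8@97 #5:3@100]

Answer: bid=- ask=97
bid=- ask=97
bid=- ask=97
bid=- ask=97
bid=- ask=97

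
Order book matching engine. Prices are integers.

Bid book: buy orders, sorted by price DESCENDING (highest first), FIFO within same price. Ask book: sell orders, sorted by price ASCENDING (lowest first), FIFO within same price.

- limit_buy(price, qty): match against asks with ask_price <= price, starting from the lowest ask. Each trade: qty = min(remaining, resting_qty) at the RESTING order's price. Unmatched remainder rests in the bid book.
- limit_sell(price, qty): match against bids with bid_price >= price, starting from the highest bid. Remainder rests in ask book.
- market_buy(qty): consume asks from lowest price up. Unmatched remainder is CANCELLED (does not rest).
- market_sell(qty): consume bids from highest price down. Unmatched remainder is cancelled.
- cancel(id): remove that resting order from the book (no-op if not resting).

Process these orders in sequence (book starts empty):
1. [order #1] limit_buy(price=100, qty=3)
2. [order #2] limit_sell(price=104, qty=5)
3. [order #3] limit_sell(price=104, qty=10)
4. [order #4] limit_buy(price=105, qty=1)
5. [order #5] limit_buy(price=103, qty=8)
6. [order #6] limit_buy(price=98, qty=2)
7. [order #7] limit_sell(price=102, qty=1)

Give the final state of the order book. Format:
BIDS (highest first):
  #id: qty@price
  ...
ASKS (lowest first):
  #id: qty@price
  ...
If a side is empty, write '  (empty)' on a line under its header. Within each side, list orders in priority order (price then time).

Answer: BIDS (highest first):
  #5: 7@103
  #1: 3@100
  #6: 2@98
ASKS (lowest first):
  #2: 4@104
  #3: 10@104

Derivation:
After op 1 [order #1] limit_buy(price=100, qty=3): fills=none; bids=[#1:3@100] asks=[-]
After op 2 [order #2] limit_sell(price=104, qty=5): fills=none; bids=[#1:3@100] asks=[#2:5@104]
After op 3 [order #3] limit_sell(price=104, qty=10): fills=none; bids=[#1:3@100] asks=[#2:5@104 #3:10@104]
After op 4 [order #4] limit_buy(price=105, qty=1): fills=#4x#2:1@104; bids=[#1:3@100] asks=[#2:4@104 #3:10@104]
After op 5 [order #5] limit_buy(price=103, qty=8): fills=none; bids=[#5:8@103 #1:3@100] asks=[#2:4@104 #3:10@104]
After op 6 [order #6] limit_buy(price=98, qty=2): fills=none; bids=[#5:8@103 #1:3@100 #6:2@98] asks=[#2:4@104 #3:10@104]
After op 7 [order #7] limit_sell(price=102, qty=1): fills=#5x#7:1@103; bids=[#5:7@103 #1:3@100 #6:2@98] asks=[#2:4@104 #3:10@104]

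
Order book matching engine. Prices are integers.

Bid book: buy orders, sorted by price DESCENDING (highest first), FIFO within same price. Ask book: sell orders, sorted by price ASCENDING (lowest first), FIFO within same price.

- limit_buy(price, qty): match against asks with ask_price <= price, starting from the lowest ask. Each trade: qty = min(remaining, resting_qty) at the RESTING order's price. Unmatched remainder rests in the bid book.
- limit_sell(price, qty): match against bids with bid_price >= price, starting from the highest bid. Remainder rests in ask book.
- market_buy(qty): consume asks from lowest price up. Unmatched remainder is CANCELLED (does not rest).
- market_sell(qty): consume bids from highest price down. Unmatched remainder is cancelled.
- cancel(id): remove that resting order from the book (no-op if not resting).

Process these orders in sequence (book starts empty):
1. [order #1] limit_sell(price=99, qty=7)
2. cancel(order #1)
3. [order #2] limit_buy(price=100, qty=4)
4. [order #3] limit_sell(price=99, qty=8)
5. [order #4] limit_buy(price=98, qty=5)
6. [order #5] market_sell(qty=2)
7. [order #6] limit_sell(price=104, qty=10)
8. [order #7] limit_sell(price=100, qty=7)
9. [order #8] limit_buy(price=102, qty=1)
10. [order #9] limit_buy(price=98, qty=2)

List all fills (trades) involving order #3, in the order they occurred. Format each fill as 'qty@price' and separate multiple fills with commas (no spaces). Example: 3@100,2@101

After op 1 [order #1] limit_sell(price=99, qty=7): fills=none; bids=[-] asks=[#1:7@99]
After op 2 cancel(order #1): fills=none; bids=[-] asks=[-]
After op 3 [order #2] limit_buy(price=100, qty=4): fills=none; bids=[#2:4@100] asks=[-]
After op 4 [order #3] limit_sell(price=99, qty=8): fills=#2x#3:4@100; bids=[-] asks=[#3:4@99]
After op 5 [order #4] limit_buy(price=98, qty=5): fills=none; bids=[#4:5@98] asks=[#3:4@99]
After op 6 [order #5] market_sell(qty=2): fills=#4x#5:2@98; bids=[#4:3@98] asks=[#3:4@99]
After op 7 [order #6] limit_sell(price=104, qty=10): fills=none; bids=[#4:3@98] asks=[#3:4@99 #6:10@104]
After op 8 [order #7] limit_sell(price=100, qty=7): fills=none; bids=[#4:3@98] asks=[#3:4@99 #7:7@100 #6:10@104]
After op 9 [order #8] limit_buy(price=102, qty=1): fills=#8x#3:1@99; bids=[#4:3@98] asks=[#3:3@99 #7:7@100 #6:10@104]
After op 10 [order #9] limit_buy(price=98, qty=2): fills=none; bids=[#4:3@98 #9:2@98] asks=[#3:3@99 #7:7@100 #6:10@104]

Answer: 4@100,1@99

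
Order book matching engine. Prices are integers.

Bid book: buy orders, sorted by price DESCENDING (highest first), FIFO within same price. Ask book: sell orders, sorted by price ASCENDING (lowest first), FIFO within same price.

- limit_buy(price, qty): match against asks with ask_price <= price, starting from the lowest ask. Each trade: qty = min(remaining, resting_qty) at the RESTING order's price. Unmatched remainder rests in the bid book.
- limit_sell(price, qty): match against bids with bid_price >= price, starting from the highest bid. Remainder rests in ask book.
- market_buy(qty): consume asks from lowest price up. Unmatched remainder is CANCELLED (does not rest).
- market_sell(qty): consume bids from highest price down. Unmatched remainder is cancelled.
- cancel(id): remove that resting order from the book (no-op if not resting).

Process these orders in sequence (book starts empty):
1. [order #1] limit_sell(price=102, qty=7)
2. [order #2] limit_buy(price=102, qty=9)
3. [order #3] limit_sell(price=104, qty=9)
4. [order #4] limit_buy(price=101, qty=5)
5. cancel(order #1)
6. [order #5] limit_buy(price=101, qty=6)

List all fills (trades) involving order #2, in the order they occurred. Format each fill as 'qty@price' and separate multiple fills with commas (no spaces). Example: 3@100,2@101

After op 1 [order #1] limit_sell(price=102, qty=7): fills=none; bids=[-] asks=[#1:7@102]
After op 2 [order #2] limit_buy(price=102, qty=9): fills=#2x#1:7@102; bids=[#2:2@102] asks=[-]
After op 3 [order #3] limit_sell(price=104, qty=9): fills=none; bids=[#2:2@102] asks=[#3:9@104]
After op 4 [order #4] limit_buy(price=101, qty=5): fills=none; bids=[#2:2@102 #4:5@101] asks=[#3:9@104]
After op 5 cancel(order #1): fills=none; bids=[#2:2@102 #4:5@101] asks=[#3:9@104]
After op 6 [order #5] limit_buy(price=101, qty=6): fills=none; bids=[#2:2@102 #4:5@101 #5:6@101] asks=[#3:9@104]

Answer: 7@102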